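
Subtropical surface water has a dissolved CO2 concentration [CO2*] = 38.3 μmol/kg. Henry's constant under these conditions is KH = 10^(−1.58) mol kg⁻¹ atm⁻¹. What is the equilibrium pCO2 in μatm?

pCO2 = 1460 μatm

KH = 10^(−1.58) = 2.630×10^-2 mol kg⁻¹ atm⁻¹
pCO2 = [CO2*]/KH = 38.3×10^-6 / 2.630×10^-2 = 1.46×10^-3 atm = 1460 μatm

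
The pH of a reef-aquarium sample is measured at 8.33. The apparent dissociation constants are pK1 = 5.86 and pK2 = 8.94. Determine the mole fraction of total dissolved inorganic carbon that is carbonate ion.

α₂ = 1 / (1 + [H⁺]/K2 + [H⁺]²/(K1K2)) = 1 / (1 + 10^+0.61 + 10^-1.86)
   = 1 / (1 + 4.0738 + 0.013804) = 1/5.0876 = 0.1966

α₂ = 0.197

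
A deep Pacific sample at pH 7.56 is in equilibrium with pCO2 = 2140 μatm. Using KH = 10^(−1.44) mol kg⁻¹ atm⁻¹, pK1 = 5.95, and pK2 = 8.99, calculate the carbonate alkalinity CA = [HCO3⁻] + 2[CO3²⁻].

[CO2*] = KH · pCO2 = 10^(−1.44) × 2140×10^-6 = 7.770×10^-5 mol/kg
α₀ = 1/(1 + K1/[H⁺] + K1K2/[H⁺]²) = 1/(1 + 10^+1.61 + 10^+0.18) = 0.02312
DIC = [CO2*]/α₀ = 7.770×10^-5 / 0.02312 = 3.361 mmol/kg
CA = (α₁ + 2α₂)·DIC = (0.9419 + 2×0.03499) × 3.361 = 3.40 mmol/kg

CA = 3.40 mmol/kg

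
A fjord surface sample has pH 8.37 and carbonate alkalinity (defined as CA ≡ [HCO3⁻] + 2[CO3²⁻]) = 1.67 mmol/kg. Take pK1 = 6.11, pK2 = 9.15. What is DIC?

CA = [HCO3⁻] + 2[CO3²⁻] = (α₁ + 2α₂)·DIC
At pH 8.37: [H⁺]/K1 = 10^-2.26 = 0.0054954, K2/[H⁺] = 10^-0.78 = 0.16596
α₁ = 1/(1 + 0.0054954 + 0.16596) = 1/1.1715 = 0.8536; α₂ = α₁·K2/[H⁺] = 0.1417
α₁ + 2α₂ = 1.1370
DIC = CA / (α₁ + 2α₂) = 1.67 / 1.1370 = 1.47 mmol/kg

DIC = 1.47 mmol/kg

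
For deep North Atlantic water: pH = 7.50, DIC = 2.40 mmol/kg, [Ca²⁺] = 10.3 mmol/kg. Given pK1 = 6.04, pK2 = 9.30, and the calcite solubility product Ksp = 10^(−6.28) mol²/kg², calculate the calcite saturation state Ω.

Ω = 0.711

α₂ = 1 / (1 + [H⁺]/K2 + [H⁺]²/(K1K2)) = 1 / (1 + 10^+1.80 + 10^+0.34)
   = 1 / (1 + 63.096 + 2.1878) = 1/66.283 = 0.01509
[CO3²⁻] = α₂ × DIC = 0.01509 × 2.40 = 0.03621 mmol/kg
Ksp = 10^(−6.28) = 5.248×10^-7
Ω = [Ca²⁺][CO3²⁻]/Ksp = (10.3×10^-3)(3.621×10^-5) / 5.248×10^-7 = 0.711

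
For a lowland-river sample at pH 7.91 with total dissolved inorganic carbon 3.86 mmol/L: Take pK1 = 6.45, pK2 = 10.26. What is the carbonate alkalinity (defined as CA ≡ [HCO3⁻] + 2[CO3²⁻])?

CA = [HCO3⁻] + 2[CO3²⁻] = (α₁ + 2α₂)·DIC
At pH 7.91: [H⁺]/K1 = 10^-1.46 = 0.034674, K2/[H⁺] = 10^-2.35 = 0.0044668
α₁ = 1/(1 + 0.034674 + 0.0044668) = 1/1.0391 = 0.9623; α₂ = α₁·K2/[H⁺] = 0.004299
α₁ + 2α₂ = 0.9709
CA = 0.9709 × 3.86 = 3.75 mmol/L

CA = 3.75 mmol/L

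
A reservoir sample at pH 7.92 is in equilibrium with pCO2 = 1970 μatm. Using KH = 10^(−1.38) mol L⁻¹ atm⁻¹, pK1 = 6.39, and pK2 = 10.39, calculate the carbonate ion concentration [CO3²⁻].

[CO3²⁻] = 9.43 μmol/L

[CO2*] = KH · pCO2 = 10^(−1.38) × 1970×10^-6 = 8.212×10^-5 mol/L
α₀ = 1/(1 + K1/[H⁺] + K1K2/[H⁺]²) = 1/(1 + 10^+1.53 + 10^-0.94) = 0.02857
DIC = [CO2*]/α₀ = 8.212×10^-5 / 0.02857 = 2.874 mmol/L
[CO3²⁻] = α₂·DIC; α₂ = 0.003281, so [CO3²⁻] = 0.003281 × 2.874 = 0.00943 mmol/L = 9.43 μmol/L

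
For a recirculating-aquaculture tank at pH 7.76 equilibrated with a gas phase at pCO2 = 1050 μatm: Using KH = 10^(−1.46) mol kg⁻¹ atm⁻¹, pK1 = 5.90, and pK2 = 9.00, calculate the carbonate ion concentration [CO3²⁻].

[CO2*] = KH · pCO2 = 10^(−1.46) × 1050×10^-6 = 3.641×10^-5 mol/kg
α₀ = 1/(1 + K1/[H⁺] + K1K2/[H⁺]²) = 1/(1 + 10^+1.86 + 10^+0.62) = 0.01288
DIC = [CO2*]/α₀ = 3.641×10^-5 / 0.01288 = 2.826 mmol/kg
[CO3²⁻] = α₂·DIC; α₂ = 0.05371, so [CO3²⁻] = 0.05371 × 2.826 = 0.152 mmol/kg

[CO3²⁻] = 0.152 mmol/kg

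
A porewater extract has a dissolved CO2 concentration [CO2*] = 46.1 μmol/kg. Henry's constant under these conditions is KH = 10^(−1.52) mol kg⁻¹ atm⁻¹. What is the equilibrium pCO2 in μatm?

KH = 10^(−1.52) = 3.020×10^-2 mol kg⁻¹ atm⁻¹
pCO2 = [CO2*]/KH = 46.1×10^-6 / 3.020×10^-2 = 1.53×10^-3 atm = 1530 μatm

pCO2 = 1530 μatm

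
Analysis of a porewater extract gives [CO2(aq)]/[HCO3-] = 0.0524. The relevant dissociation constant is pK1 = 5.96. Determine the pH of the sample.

pH = 7.24

From K1 = [H⁺][HCO3-]/[CO2(aq)]:  pH = pK1 − log₁₀([CO2(aq)]/[HCO3-])
log₁₀(0.0524) = -1.281
pH = 5.96 − (-1.281) = 7.24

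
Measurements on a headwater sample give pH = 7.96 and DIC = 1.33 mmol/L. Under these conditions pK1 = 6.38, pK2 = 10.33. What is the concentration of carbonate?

[CO3²⁻] = 5.51 μmol/L

α₂ = 1 / (1 + [H⁺]/K2 + [H⁺]²/(K1K2)) = 1 / (1 + 10^+2.37 + 10^+0.79)
   = 1 / (1 + 234.42 + 6.1660) = 1/241.59 = 0.004139
[CO3²⁻] = α₂ × DIC = 0.004139 × 1.33 = 0.00551 mmol/L = 5.51 μmol/L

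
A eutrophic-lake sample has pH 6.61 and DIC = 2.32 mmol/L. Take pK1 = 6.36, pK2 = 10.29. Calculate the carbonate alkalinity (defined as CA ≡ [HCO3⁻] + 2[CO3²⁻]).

CA = [HCO3⁻] + 2[CO3²⁻] = (α₁ + 2α₂)·DIC
At pH 6.61: [H⁺]/K1 = 10^-0.25 = 0.56234, K2/[H⁺] = 10^-3.68 = 0.00020893
α₁ = 1/(1 + 0.56234 + 0.00020893) = 1/1.5626 = 0.6400; α₂ = α₁·K2/[H⁺] = 0.0001337
α₁ + 2α₂ = 0.6402
CA = 0.6402 × 2.32 = 1.49 mmol/L

CA = 1.49 mmol/L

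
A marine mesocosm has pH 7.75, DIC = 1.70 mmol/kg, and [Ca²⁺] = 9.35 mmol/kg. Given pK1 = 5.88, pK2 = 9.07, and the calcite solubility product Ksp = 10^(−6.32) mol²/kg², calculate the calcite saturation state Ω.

Ω = 1.50

α₂ = 1 / (1 + [H⁺]/K2 + [H⁺]²/(K1K2)) = 1 / (1 + 10^+1.32 + 10^-0.55)
   = 1 / (1 + 20.893 + 0.28184) = 1/22.175 = 0.04510
[CO3²⁻] = α₂ × DIC = 0.04510 × 1.70 = 0.07666 mmol/kg
Ksp = 10^(−6.32) = 4.786×10^-7
Ω = [Ca²⁺][CO3²⁻]/Ksp = (9.35×10^-3)(7.666×10^-5) / 4.786×10^-7 = 1.50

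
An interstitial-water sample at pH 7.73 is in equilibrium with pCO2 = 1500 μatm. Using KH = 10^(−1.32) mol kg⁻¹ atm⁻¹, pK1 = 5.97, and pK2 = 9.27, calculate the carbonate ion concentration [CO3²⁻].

[CO3²⁻] = 0.119 mmol/kg

[CO2*] = KH · pCO2 = 10^(−1.32) × 1500×10^-6 = 7.179×10^-5 mol/kg
α₀ = 1/(1 + K1/[H⁺] + K1K2/[H⁺]²) = 1/(1 + 10^+1.76 + 10^+0.22) = 0.01661
DIC = [CO2*]/α₀ = 7.179×10^-5 / 0.01661 = 4.322 mmol/kg
[CO3²⁻] = α₂·DIC; α₂ = 0.02757, so [CO3²⁻] = 0.02757 × 4.322 = 0.119 mmol/kg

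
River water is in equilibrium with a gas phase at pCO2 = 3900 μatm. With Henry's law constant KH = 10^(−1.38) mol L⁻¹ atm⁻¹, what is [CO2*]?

[CO2*] = 163 μmol/L

KH = 10^(−1.38) = 4.169×10^-2 mol L⁻¹ atm⁻¹
[CO2*] = KH · pCO2 = 4.169×10^-2 × 3900×10^-6 atm = 1.63×10^-4 mol/L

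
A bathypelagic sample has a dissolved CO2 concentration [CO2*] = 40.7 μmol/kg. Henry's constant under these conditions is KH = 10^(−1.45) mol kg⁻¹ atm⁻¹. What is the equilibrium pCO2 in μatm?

pCO2 = 1150 μatm

KH = 10^(−1.45) = 3.548×10^-2 mol kg⁻¹ atm⁻¹
pCO2 = [CO2*]/KH = 40.7×10^-6 / 3.548×10^-2 = 1.15×10^-3 atm = 1150 μatm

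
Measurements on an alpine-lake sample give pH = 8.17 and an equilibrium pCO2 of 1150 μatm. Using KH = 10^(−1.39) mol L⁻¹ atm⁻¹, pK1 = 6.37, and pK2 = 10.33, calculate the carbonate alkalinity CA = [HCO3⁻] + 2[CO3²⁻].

[CO2*] = KH · pCO2 = 10^(−1.39) × 1150×10^-6 = 4.685×10^-5 mol/L
α₀ = 1/(1 + K1/[H⁺] + K1K2/[H⁺]²) = 1/(1 + 10^+1.80 + 10^-0.36) = 0.01550
DIC = [CO2*]/α₀ = 4.685×10^-5 / 0.01550 = 3.023 mmol/L
CA = (α₁ + 2α₂)·DIC = (0.9777 + 2×0.006764) × 3.023 = 3.00 mmol/L

CA = 3.00 mmol/L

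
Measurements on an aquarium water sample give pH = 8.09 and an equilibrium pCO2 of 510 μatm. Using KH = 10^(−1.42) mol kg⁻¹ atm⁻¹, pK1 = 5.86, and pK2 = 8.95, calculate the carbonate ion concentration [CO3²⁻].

[CO2*] = KH · pCO2 = 10^(−1.42) × 510×10^-6 = 1.939×10^-5 mol/kg
α₀ = 1/(1 + K1/[H⁺] + K1K2/[H⁺]²) = 1/(1 + 10^+2.23 + 10^+1.37) = 0.005148
DIC = [CO2*]/α₀ = 1.939×10^-5 / 0.005148 = 3.767 mmol/kg
[CO3²⁻] = α₂·DIC; α₂ = 0.1207, so [CO3²⁻] = 0.1207 × 3.767 = 0.455 mmol/kg

[CO3²⁻] = 0.455 mmol/kg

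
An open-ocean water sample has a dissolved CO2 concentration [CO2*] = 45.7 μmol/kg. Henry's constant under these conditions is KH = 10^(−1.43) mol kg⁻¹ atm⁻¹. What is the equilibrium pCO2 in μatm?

KH = 10^(−1.43) = 3.715×10^-2 mol kg⁻¹ atm⁻¹
pCO2 = [CO2*]/KH = 45.7×10^-6 / 3.715×10^-2 = 1.23×10^-3 atm = 1230 μatm

pCO2 = 1230 μatm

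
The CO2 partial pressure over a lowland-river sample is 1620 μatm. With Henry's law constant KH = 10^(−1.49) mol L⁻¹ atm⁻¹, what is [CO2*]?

[CO2*] = 52.4 μmol/L

KH = 10^(−1.49) = 3.236×10^-2 mol L⁻¹ atm⁻¹
[CO2*] = KH · pCO2 = 3.236×10^-2 × 1620×10^-6 atm = 5.24×10^-5 mol/L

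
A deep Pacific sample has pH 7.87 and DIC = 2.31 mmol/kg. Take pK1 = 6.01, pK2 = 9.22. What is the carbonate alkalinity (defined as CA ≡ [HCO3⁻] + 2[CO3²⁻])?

CA = 2.38 mmol/kg

CA = [HCO3⁻] + 2[CO3²⁻] = (α₁ + 2α₂)·DIC
At pH 7.87: [H⁺]/K1 = 10^-1.86 = 0.013804, K2/[H⁺] = 10^-1.35 = 0.044668
α₁ = 1/(1 + 0.013804 + 0.044668) = 1/1.0585 = 0.9448; α₂ = α₁·K2/[H⁺] = 0.04220
α₁ + 2α₂ = 1.0292
CA = 1.0292 × 2.31 = 2.38 mmol/kg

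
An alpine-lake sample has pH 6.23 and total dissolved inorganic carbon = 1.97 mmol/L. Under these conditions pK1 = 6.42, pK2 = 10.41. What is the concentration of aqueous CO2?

[CO2*] = 1.20 mmol/L

α₀ = 1 / (1 + K1/[H⁺] + K1K2/[H⁺]²) = 1 / (1 + 10^-0.19 + 10^-4.37)
   = 1 / (1 + 0.64565 + 4.2658×10^-5) = 1/1.6457 = 0.6076
[CO2*] = α₀ × DIC = 0.6076 × 1.97 = 1.20 mmol/L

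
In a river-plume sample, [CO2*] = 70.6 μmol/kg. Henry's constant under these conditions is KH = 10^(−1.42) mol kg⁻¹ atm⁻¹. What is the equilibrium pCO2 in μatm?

pCO2 = 1860 μatm

KH = 10^(−1.42) = 3.802×10^-2 mol kg⁻¹ atm⁻¹
pCO2 = [CO2*]/KH = 70.6×10^-6 / 3.802×10^-2 = 1.86×10^-3 atm = 1860 μatm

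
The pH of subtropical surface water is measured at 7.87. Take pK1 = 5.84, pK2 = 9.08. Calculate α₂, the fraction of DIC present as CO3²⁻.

α₂ = 1 / (1 + [H⁺]/K2 + [H⁺]²/(K1K2)) = 1 / (1 + 10^+1.21 + 10^-0.82)
   = 1 / (1 + 16.218 + 0.15136) = 1/17.369 = 0.05757

α₂ = 0.0576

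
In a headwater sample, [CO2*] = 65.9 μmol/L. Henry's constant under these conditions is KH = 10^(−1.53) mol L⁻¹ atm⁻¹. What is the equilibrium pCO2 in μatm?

pCO2 = 2230 μatm

KH = 10^(−1.53) = 2.951×10^-2 mol L⁻¹ atm⁻¹
pCO2 = [CO2*]/KH = 65.9×10^-6 / 2.951×10^-2 = 2.23×10^-3 atm = 2230 μatm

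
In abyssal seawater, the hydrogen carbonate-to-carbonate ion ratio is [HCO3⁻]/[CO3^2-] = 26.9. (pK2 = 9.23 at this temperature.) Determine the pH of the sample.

From K2 = [H⁺][CO3^2-]/[HCO3⁻]:  pH = pK2 − log₁₀([HCO3⁻]/[CO3^2-])
log₁₀(26.9) = +1.430
pH = 9.23 − (+1.430) = 7.80

pH = 7.80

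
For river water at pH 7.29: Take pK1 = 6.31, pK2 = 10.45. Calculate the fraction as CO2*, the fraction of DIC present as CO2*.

α₀ = 0.0947

α₀ = 1 / (1 + K1/[H⁺] + K1K2/[H⁺]²) = 1 / (1 + 10^+0.98 + 10^-2.18)
   = 1 / (1 + 9.5499 + 0.0066069) = 1/10.557 = 0.09473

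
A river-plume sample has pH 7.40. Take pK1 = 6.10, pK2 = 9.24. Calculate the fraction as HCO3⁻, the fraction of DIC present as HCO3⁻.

α₁ = 0.939

α₁ = 1 / (1 + [H⁺]/K1 + K2/[H⁺]) = 1 / (1 + 10^-1.30 + 10^-1.84)
   = 1 / (1 + 0.050119 + 0.014454) = 1/1.0646 = 0.9393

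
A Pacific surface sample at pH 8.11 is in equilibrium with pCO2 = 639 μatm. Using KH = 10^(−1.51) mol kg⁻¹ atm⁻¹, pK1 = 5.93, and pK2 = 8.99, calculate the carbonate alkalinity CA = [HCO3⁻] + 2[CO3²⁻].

[CO2*] = KH · pCO2 = 10^(−1.51) × 639×10^-6 = 1.975×10^-5 mol/kg
α₀ = 1/(1 + K1/[H⁺] + K1K2/[H⁺]²) = 1/(1 + 10^+2.18 + 10^+1.30) = 0.005804
DIC = [CO2*]/α₀ = 1.975×10^-5 / 0.005804 = 3.403 mmol/kg
CA = (α₁ + 2α₂)·DIC = (0.8784 + 2×0.1158) × 3.403 = 3.78 mmol/kg

CA = 3.78 mmol/kg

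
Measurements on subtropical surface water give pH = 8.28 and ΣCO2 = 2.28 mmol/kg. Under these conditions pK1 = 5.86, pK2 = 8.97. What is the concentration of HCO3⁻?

[HCO3⁻] = 1.89 mmol/kg

α₁ = 1 / (1 + [H⁺]/K1 + K2/[H⁺]) = 1 / (1 + 10^-2.42 + 10^-0.69)
   = 1 / (1 + 0.0038019 + 0.20417) = 1/1.2080 = 0.8278
[HCO3⁻] = α₁ × DIC = 0.8278 × 2.28 = 1.89 mmol/kg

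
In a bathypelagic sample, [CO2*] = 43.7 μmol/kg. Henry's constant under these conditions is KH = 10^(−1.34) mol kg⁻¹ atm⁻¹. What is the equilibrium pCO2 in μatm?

pCO2 = 956 μatm

KH = 10^(−1.34) = 4.571×10^-2 mol kg⁻¹ atm⁻¹
pCO2 = [CO2*]/KH = 43.7×10^-6 / 4.571×10^-2 = 9.56×10^-4 atm = 956 μatm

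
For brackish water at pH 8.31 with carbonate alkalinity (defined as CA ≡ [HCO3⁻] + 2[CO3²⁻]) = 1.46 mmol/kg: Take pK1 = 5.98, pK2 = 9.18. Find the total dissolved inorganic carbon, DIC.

CA = [HCO3⁻] + 2[CO3²⁻] = (α₁ + 2α₂)·DIC
At pH 8.31: [H⁺]/K1 = 10^-2.33 = 0.0046774, K2/[H⁺] = 10^-0.87 = 0.13490
α₁ = 1/(1 + 0.0046774 + 0.13490) = 1/1.1396 = 0.8775; α₂ = α₁·K2/[H⁺] = 0.1184
α₁ + 2α₂ = 1.1143
DIC = CA / (α₁ + 2α₂) = 1.46 / 1.1143 = 1.31 mmol/kg

DIC = 1.31 mmol/kg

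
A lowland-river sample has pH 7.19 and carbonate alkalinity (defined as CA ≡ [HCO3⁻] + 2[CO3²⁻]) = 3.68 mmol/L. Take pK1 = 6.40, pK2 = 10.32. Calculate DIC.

CA = [HCO3⁻] + 2[CO3²⁻] = (α₁ + 2α₂)·DIC
At pH 7.19: [H⁺]/K1 = 10^-0.79 = 0.16218, K2/[H⁺] = 10^-3.13 = 0.00074131
α₁ = 1/(1 + 0.16218 + 0.00074131) = 1/1.1629 = 0.8599; α₂ = α₁·K2/[H⁺] = 0.0006375
α₁ + 2α₂ = 0.8612
DIC = CA / (α₁ + 2α₂) = 3.68 / 0.8612 = 4.27 mmol/L

DIC = 4.27 mmol/L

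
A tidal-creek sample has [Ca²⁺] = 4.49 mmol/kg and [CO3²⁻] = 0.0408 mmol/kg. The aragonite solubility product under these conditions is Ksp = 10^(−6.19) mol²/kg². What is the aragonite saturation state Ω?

Ksp = 10^(−6.19) = 6.457×10^-7
Ω = [Ca²⁺][CO3²⁻]/Ksp = (4.49×10^-3)(0.0408×10^-3) / 6.457×10^-7 = 0.284

Ω = 0.284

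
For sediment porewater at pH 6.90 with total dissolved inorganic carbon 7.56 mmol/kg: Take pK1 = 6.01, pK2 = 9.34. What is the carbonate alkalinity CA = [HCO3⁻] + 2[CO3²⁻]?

CA = [HCO3⁻] + 2[CO3²⁻] = (α₁ + 2α₂)·DIC
At pH 6.90: [H⁺]/K1 = 10^-0.89 = 0.12882, K2/[H⁺] = 10^-2.44 = 0.0036308
α₁ = 1/(1 + 0.12882 + 0.0036308) = 1/1.1325 = 0.8830; α₂ = α₁·K2/[H⁺] = 0.003206
α₁ + 2α₂ = 0.8894
CA = 0.8894 × 7.56 = 6.72 mmol/kg

CA = 6.72 mmol/kg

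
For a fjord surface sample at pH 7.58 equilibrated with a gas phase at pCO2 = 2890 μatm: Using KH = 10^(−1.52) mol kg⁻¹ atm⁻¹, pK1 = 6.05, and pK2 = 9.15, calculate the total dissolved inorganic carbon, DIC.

DIC = 3.12 mmol/kg

[CO2*] = KH · pCO2 = 10^(−1.52) × 2890×10^-6 = 8.728×10^-5 mol/kg
α₀ = 1/(1 + K1/[H⁺] + K1K2/[H⁺]²) = 1/(1 + 10^+1.53 + 10^-0.04) = 0.02794
DIC = [CO2*]/α₀ = 8.728×10^-5 / 0.02794 = 3.12 mmol/kg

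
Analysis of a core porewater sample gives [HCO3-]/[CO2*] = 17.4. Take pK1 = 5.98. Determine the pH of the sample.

From K1 = [H⁺][HCO3-]/[CO2*]:  pH = pK1 + log₁₀([HCO3-]/[CO2*])
log₁₀(17.4) = +1.241
pH = 5.98 + (+1.241) = 7.22

pH = 7.22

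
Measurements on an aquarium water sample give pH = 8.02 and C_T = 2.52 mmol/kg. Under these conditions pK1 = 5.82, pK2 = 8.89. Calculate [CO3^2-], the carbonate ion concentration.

α₂ = 1 / (1 + [H⁺]/K2 + [H⁺]²/(K1K2)) = 1 / (1 + 10^+0.87 + 10^-1.33)
   = 1 / (1 + 7.4131 + 0.046774) = 1/8.4599 = 0.1182
[CO3²⁻] = α₂ × DIC = 0.1182 × 2.52 = 0.298 mmol/kg

[CO3²⁻] = 0.298 mmol/kg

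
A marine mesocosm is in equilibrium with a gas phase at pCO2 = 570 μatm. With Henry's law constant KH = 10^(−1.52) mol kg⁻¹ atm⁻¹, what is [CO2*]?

[CO2*] = 17.2 μmol/kg

KH = 10^(−1.52) = 3.020×10^-2 mol kg⁻¹ atm⁻¹
[CO2*] = KH · pCO2 = 3.020×10^-2 × 570×10^-6 atm = 1.72×10^-5 mol/kg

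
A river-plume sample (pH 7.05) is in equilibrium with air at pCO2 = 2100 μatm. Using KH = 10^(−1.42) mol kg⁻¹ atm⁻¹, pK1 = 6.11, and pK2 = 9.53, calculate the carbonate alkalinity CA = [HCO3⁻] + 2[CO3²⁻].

CA = 0.700 mmol/kg

[CO2*] = KH · pCO2 = 10^(−1.42) × 2100×10^-6 = 7.984×10^-5 mol/kg
α₀ = 1/(1 + K1/[H⁺] + K1K2/[H⁺]²) = 1/(1 + 10^+0.94 + 10^-1.54) = 0.1027
DIC = [CO2*]/α₀ = 7.984×10^-5 / 0.1027 = 0.7775 mmol/kg
CA = (α₁ + 2α₂)·DIC = (0.8944 + 2×0.002961) × 0.7775 = 0.700 mmol/kg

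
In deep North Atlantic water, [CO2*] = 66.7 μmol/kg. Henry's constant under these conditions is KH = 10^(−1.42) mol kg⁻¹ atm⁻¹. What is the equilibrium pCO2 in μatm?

pCO2 = 1750 μatm

KH = 10^(−1.42) = 3.802×10^-2 mol kg⁻¹ atm⁻¹
pCO2 = [CO2*]/KH = 66.7×10^-6 / 3.802×10^-2 = 1.75×10^-3 atm = 1750 μatm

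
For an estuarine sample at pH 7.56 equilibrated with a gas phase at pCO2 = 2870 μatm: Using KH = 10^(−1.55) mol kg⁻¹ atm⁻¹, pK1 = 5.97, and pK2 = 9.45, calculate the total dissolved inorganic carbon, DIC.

DIC = 3.27 mmol/kg

[CO2*] = KH · pCO2 = 10^(−1.55) × 2870×10^-6 = 8.089×10^-5 mol/kg
α₀ = 1/(1 + K1/[H⁺] + K1K2/[H⁺]²) = 1/(1 + 10^+1.59 + 10^-0.30) = 0.02475
DIC = [CO2*]/α₀ = 8.089×10^-5 / 0.02475 = 3.27 mmol/kg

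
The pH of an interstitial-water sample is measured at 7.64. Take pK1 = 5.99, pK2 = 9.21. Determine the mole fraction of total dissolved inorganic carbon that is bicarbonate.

α₁ = 1 / (1 + [H⁺]/K1 + K2/[H⁺]) = 1 / (1 + 10^-1.65 + 10^-1.57)
   = 1 / (1 + 0.022387 + 0.026915) = 1/1.0493 = 0.9530

α₁ = 0.953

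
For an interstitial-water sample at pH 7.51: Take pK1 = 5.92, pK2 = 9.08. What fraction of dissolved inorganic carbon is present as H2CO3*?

α₀ = 0.0244

α₀ = 1 / (1 + K1/[H⁺] + K1K2/[H⁺]²) = 1 / (1 + 10^+1.59 + 10^+0.02)
   = 1 / (1 + 38.905 + 1.0471) = 1/40.952 = 0.02442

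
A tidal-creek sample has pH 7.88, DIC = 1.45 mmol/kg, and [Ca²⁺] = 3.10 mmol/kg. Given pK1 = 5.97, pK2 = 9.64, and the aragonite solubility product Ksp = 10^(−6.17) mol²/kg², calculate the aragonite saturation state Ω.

Ω = 0.112

α₂ = 1 / (1 + [H⁺]/K2 + [H⁺]²/(K1K2)) = 1 / (1 + 10^+1.76 + 10^-0.15)
   = 1 / (1 + 57.544 + 0.70795) = 1/59.252 = 0.01688
[CO3²⁻] = α₂ × DIC = 0.01688 × 1.45 = 0.02447 mmol/kg
Ksp = 10^(−6.17) = 6.761×10^-7
Ω = [Ca²⁺][CO3²⁻]/Ksp = (3.10×10^-3)(2.447×10^-5) / 6.761×10^-7 = 0.112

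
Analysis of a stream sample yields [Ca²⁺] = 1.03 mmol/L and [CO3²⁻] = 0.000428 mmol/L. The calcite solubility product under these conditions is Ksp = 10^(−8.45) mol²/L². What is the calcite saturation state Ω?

Ω = 0.124

Ksp = 10^(−8.45) = 3.548×10^-9
Ω = [Ca²⁺][CO3²⁻]/Ksp = (1.03×10^-3)(0.000428×10^-3) / 3.548×10^-9 = 0.124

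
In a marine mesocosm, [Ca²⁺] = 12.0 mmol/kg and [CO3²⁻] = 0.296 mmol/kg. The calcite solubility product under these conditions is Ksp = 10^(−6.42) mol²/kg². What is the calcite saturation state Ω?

Ω = 9.34

Ksp = 10^(−6.42) = 3.802×10^-7
Ω = [Ca²⁺][CO3²⁻]/Ksp = (12.0×10^-3)(0.296×10^-3) / 3.802×10^-7 = 9.34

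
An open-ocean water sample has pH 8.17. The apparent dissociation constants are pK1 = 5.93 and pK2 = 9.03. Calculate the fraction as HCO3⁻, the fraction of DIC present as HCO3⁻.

α₁ = 1 / (1 + [H⁺]/K1 + K2/[H⁺]) = 1 / (1 + 10^-2.24 + 10^-0.86)
   = 1 / (1 + 0.0057544 + 0.13804) = 1/1.1438 = 0.8743

α₁ = 0.874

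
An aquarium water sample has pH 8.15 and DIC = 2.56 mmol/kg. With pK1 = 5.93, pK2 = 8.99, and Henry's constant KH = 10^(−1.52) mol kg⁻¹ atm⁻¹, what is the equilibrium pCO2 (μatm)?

pCO2 = 444 μatm

α₀ = 1 / (1 + K1/[H⁺] + K1K2/[H⁺]²) = 1 / (1 + 10^+2.22 + 10^+1.38)
   = 1 / (1 + 165.96 + 23.988) = 1/190.95 = 0.005237
[CO2*] = α₀ × DIC = 0.005237 × 2.56 = 0.01341 mmol/kg = 13.41 μmol/kg
pCO2 = [CO2*]/KH = 1.341×10^-5 / 3.020×10^-2 = 444 μatm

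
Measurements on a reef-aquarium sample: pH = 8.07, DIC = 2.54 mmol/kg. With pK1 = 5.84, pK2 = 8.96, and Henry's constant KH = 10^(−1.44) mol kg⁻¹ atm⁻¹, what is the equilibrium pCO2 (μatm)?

α₀ = 1 / (1 + K1/[H⁺] + K1K2/[H⁺]²) = 1 / (1 + 10^+2.23 + 10^+1.34)
   = 1 / (1 + 169.82 + 21.878) = 1/192.70 = 0.005189
[CO2*] = α₀ × DIC = 0.005189 × 2.54 = 0.01318 mmol/kg = 13.18 μmol/kg
pCO2 = [CO2*]/KH = 1.318×10^-5 / 3.631×10^-2 = 363 μatm

pCO2 = 363 μatm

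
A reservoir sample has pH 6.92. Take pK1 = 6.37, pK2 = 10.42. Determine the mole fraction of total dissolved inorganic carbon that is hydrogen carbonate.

α₁ = 0.780

α₁ = 1 / (1 + [H⁺]/K1 + K2/[H⁺]) = 1 / (1 + 10^-0.55 + 10^-3.50)
   = 1 / (1 + 0.28184 + 0.00031623) = 1/1.2822 = 0.7799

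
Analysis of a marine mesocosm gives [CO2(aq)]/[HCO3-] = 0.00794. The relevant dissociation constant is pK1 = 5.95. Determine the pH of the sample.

pH = 8.05

From K1 = [H⁺][HCO3-]/[CO2(aq)]:  pH = pK1 − log₁₀([CO2(aq)]/[HCO3-])
log₁₀(0.00794) = -2.100
pH = 5.95 − (-2.100) = 8.05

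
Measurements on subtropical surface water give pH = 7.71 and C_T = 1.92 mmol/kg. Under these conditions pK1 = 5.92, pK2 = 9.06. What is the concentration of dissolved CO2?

α₀ = 1 / (1 + K1/[H⁺] + K1K2/[H⁺]²) = 1 / (1 + 10^+1.79 + 10^+0.44)
   = 1 / (1 + 61.660 + 2.7542) = 1/65.414 = 0.01529
[CO2*] = α₀ × DIC = 0.01529 × 1.92 = 0.0294 mmol/kg

[CO2*] = 0.0294 mmol/kg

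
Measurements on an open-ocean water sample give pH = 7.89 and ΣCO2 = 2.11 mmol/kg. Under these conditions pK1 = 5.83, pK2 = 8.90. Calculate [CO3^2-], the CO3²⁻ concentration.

[CO3²⁻] = 0.186 mmol/kg

α₂ = 1 / (1 + [H⁺]/K2 + [H⁺]²/(K1K2)) = 1 / (1 + 10^+1.01 + 10^-1.05)
   = 1 / (1 + 10.233 + 0.089125) = 1/11.322 = 0.08832
[CO3²⁻] = α₂ × DIC = 0.08832 × 2.11 = 0.186 mmol/kg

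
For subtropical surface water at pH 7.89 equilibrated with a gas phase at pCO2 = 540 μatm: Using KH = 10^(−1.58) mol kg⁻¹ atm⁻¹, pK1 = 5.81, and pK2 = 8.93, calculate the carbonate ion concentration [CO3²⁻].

[CO2*] = KH · pCO2 = 10^(−1.58) × 540×10^-6 = 1.420×10^-5 mol/kg
α₀ = 1/(1 + K1/[H⁺] + K1K2/[H⁺]²) = 1/(1 + 10^+2.08 + 10^+1.04) = 0.007565
DIC = [CO2*]/α₀ = 1.420×10^-5 / 0.007565 = 1.878 mmol/kg
[CO3²⁻] = α₂·DIC; α₂ = 0.08295, so [CO3²⁻] = 0.08295 × 1.878 = 0.156 mmol/kg

[CO3²⁻] = 0.156 mmol/kg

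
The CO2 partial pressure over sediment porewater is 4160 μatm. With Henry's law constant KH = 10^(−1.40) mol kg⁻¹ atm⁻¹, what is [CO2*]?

KH = 10^(−1.40) = 3.981×10^-2 mol kg⁻¹ atm⁻¹
[CO2*] = KH · pCO2 = 3.981×10^-2 × 4160×10^-6 atm = 1.66×10^-4 mol/kg

[CO2*] = 166 μmol/kg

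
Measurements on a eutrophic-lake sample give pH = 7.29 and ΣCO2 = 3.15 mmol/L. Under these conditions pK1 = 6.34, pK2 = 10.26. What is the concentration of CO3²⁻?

α₂ = 1 / (1 + [H⁺]/K2 + [H⁺]²/(K1K2)) = 1 / (1 + 10^+2.97 + 10^+2.02)
   = 1 / (1 + 933.25 + 104.71) = 1/1039.0 = 0.0009625
[CO3²⁻] = α₂ × DIC = 0.0009625 × 3.15 = 0.00303 mmol/L = 3.03 μmol/L

[CO3²⁻] = 3.03 μmol/L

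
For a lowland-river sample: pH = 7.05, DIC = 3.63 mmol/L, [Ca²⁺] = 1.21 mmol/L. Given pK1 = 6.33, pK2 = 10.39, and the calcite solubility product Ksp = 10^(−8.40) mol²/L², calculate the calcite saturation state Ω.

Ω = 0.423

α₂ = 1 / (1 + [H⁺]/K2 + [H⁺]²/(K1K2)) = 1 / (1 + 10^+3.34 + 10^+2.62)
   = 1 / (1 + 2187.8 + 416.87) = 1/2605.6 = 0.0003838
[CO3²⁻] = α₂ × DIC = 0.0003838 × 3.63 = 0.001393 mmol/L = 1.393 μmol/L
Ksp = 10^(−8.40) = 3.981×10^-9
Ω = [Ca²⁺][CO3²⁻]/Ksp = (1.21×10^-3)(1.393×10^-6) / 3.981×10^-9 = 0.423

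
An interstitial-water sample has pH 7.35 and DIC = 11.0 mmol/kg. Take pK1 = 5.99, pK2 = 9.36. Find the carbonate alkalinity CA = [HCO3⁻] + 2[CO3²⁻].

CA = [HCO3⁻] + 2[CO3²⁻] = (α₁ + 2α₂)·DIC
At pH 7.35: [H⁺]/K1 = 10^-1.36 = 0.043652, K2/[H⁺] = 10^-2.01 = 0.0097724
α₁ = 1/(1 + 0.043652 + 0.0097724) = 1/1.0534 = 0.9493; α₂ = α₁·K2/[H⁺] = 0.009277
α₁ + 2α₂ = 0.9678
CA = 0.9678 × 11.0 = 10.6 mmol/kg

CA = 10.6 mmol/kg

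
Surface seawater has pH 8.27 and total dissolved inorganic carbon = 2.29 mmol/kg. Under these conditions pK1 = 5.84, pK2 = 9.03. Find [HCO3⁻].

α₁ = 1 / (1 + [H⁺]/K1 + K2/[H⁺]) = 1 / (1 + 10^-2.43 + 10^-0.76)
   = 1 / (1 + 0.0037154 + 0.17378) = 1/1.1775 = 0.8493
[HCO3⁻] = α₁ × DIC = 0.8493 × 2.29 = 1.94 mmol/kg

[HCO3⁻] = 1.94 mmol/kg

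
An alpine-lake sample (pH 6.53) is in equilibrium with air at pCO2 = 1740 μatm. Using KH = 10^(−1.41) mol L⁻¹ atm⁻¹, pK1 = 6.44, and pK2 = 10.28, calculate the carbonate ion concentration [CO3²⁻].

[CO2*] = KH · pCO2 = 10^(−1.41) × 1740×10^-6 = 6.769×10^-5 mol/L
α₀ = 1/(1 + K1/[H⁺] + K1K2/[H⁺]²) = 1/(1 + 10^+0.09 + 10^-3.66) = 0.4483
DIC = [CO2*]/α₀ = 6.769×10^-5 / 0.4483 = 0.1510 mmol/L
[CO3²⁻] = α₂·DIC; α₂ = 9.808×10^-5, so [CO3²⁻] = 9.808×10^-5 × 0.1510 = 1.48×10^-5 mmol/L = 0.0148 μmol/L

[CO3²⁻] = 0.0148 μmol/L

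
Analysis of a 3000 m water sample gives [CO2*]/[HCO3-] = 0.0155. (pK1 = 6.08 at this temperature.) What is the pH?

From K1 = [H⁺][HCO3-]/[CO2*]:  pH = pK1 − log₁₀([CO2*]/[HCO3-])
log₁₀(0.0155) = -1.810
pH = 6.08 − (-1.810) = 7.89

pH = 7.89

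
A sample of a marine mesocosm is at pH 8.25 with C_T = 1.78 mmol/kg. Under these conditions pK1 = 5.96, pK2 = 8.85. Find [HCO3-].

α₁ = 1 / (1 + [H⁺]/K1 + K2/[H⁺]) = 1 / (1 + 10^-2.29 + 10^-0.60)
   = 1 / (1 + 0.0051286 + 0.25119) = 1/1.2563 = 0.7960
[HCO3⁻] = α₁ × DIC = 0.7960 × 1.78 = 1.42 mmol/kg

[HCO3⁻] = 1.42 mmol/kg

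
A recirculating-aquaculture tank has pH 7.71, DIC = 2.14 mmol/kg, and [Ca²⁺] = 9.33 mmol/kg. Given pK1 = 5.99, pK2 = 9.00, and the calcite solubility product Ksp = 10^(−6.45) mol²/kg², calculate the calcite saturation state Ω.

α₂ = 1 / (1 + [H⁺]/K2 + [H⁺]²/(K1K2)) = 1 / (1 + 10^+1.29 + 10^-0.43)
   = 1 / (1 + 19.498 + 0.37154) = 1/20.870 = 0.04792
[CO3²⁻] = α₂ × DIC = 0.04792 × 2.14 = 0.1025 mmol/kg
Ksp = 10^(−6.45) = 3.548×10^-7
Ω = [Ca²⁺][CO3²⁻]/Ksp = (9.33×10^-3)(1.025×10^-4) / 3.548×10^-7 = 2.70

Ω = 2.70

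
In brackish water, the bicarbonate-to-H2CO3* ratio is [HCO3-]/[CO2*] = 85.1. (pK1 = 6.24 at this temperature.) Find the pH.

From K1 = [H⁺][HCO3-]/[CO2*]:  pH = pK1 + log₁₀([HCO3-]/[CO2*])
log₁₀(85.1) = +1.930
pH = 6.24 + (+1.930) = 8.17

pH = 8.17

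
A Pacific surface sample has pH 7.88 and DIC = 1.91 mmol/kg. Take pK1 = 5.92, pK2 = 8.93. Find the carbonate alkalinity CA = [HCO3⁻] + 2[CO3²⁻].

CA = 2.05 mmol/kg

CA = [HCO3⁻] + 2[CO3²⁻] = (α₁ + 2α₂)·DIC
At pH 7.88: [H⁺]/K1 = 10^-1.96 = 0.010965, K2/[H⁺] = 10^-1.05 = 0.089125
α₁ = 1/(1 + 0.010965 + 0.089125) = 1/1.1001 = 0.9090; α₂ = α₁·K2/[H⁺] = 0.08102
α₁ + 2α₂ = 1.0710
CA = 1.0710 × 1.91 = 2.05 mmol/kg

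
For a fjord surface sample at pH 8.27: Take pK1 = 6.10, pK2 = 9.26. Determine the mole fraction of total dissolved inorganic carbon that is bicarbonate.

α₁ = 0.902

α₁ = 1 / (1 + [H⁺]/K1 + K2/[H⁺]) = 1 / (1 + 10^-2.17 + 10^-0.99)
   = 1 / (1 + 0.0067608 + 0.10233) = 1/1.1091 = 0.9016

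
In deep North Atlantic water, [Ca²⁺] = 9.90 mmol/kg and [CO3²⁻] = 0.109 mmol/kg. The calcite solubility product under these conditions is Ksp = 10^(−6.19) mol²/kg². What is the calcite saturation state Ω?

Ksp = 10^(−6.19) = 6.457×10^-7
Ω = [Ca²⁺][CO3²⁻]/Ksp = (9.90×10^-3)(0.109×10^-3) / 6.457×10^-7 = 1.67

Ω = 1.67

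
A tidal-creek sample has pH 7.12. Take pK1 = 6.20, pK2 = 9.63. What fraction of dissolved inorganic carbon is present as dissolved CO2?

α₀ = 1 / (1 + K1/[H⁺] + K1K2/[H⁺]²) = 1 / (1 + 10^+0.92 + 10^-1.59)
   = 1 / (1 + 8.3176 + 0.025704) = 1/9.3433 = 0.1070

α₀ = 0.107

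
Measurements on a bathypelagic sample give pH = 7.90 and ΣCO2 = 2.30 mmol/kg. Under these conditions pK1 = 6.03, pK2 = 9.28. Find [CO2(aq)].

α₀ = 1 / (1 + K1/[H⁺] + K1K2/[H⁺]²) = 1 / (1 + 10^+1.87 + 10^+0.49)
   = 1 / (1 + 74.131 + 3.0903) = 1/78.221 = 0.01278
[CO2*] = α₀ × DIC = 0.01278 × 2.30 = 0.0294 mmol/kg

[CO2*] = 0.0294 mmol/kg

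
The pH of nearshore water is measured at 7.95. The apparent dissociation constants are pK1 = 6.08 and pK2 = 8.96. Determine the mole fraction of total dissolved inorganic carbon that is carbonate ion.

α₂ = 0.0879

α₂ = 1 / (1 + [H⁺]/K2 + [H⁺]²/(K1K2)) = 1 / (1 + 10^+1.01 + 10^-0.86)
   = 1 / (1 + 10.233 + 0.13804) = 1/11.371 = 0.08794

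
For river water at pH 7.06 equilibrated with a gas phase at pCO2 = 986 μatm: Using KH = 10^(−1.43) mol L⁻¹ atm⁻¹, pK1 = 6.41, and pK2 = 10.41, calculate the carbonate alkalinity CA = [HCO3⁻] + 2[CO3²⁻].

[CO2*] = KH · pCO2 = 10^(−1.43) × 986×10^-6 = 3.663×10^-5 mol/L
α₀ = 1/(1 + K1/[H⁺] + K1K2/[H⁺]²) = 1/(1 + 10^+0.65 + 10^-2.70) = 0.1829
DIC = [CO2*]/α₀ = 3.663×10^-5 / 0.1829 = 0.2003 mmol/L
CA = (α₁ + 2α₂)·DIC = (0.8168 + 2×0.0003648) × 0.2003 = 0.164 mmol/L

CA = 0.164 mmol/L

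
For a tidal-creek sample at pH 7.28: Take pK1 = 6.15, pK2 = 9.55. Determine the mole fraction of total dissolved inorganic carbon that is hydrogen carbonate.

α₁ = 1 / (1 + [H⁺]/K1 + K2/[H⁺]) = 1 / (1 + 10^-1.13 + 10^-2.27)
   = 1 / (1 + 0.074131 + 0.0053703) = 1/1.0795 = 0.9264

α₁ = 0.926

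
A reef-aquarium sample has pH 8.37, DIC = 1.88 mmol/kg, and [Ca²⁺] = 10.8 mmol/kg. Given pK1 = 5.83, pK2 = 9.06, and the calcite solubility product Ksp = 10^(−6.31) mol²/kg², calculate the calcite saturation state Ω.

Ω = 7.01

α₂ = 1 / (1 + [H⁺]/K2 + [H⁺]²/(K1K2)) = 1 / (1 + 10^+0.69 + 10^-1.85)
   = 1 / (1 + 4.8978 + 0.014125) = 1/5.9119 = 0.1691
[CO3²⁻] = α₂ × DIC = 0.1691 × 1.88 = 0.3180 mmol/kg
Ksp = 10^(−6.31) = 4.898×10^-7
Ω = [Ca²⁺][CO3²⁻]/Ksp = (10.8×10^-3)(3.180×10^-4) / 4.898×10^-7 = 7.01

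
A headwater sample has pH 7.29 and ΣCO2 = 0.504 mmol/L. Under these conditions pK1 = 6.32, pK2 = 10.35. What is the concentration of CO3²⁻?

[CO3²⁻] = 0.396 μmol/L

α₂ = 1 / (1 + [H⁺]/K2 + [H⁺]²/(K1K2)) = 1 / (1 + 10^+3.06 + 10^+2.09)
   = 1 / (1 + 1148.2 + 123.03) = 1/1272.2 = 0.0007861
[CO3²⁻] = α₂ × DIC = 0.0007861 × 0.504 = 0.000396 mmol/L = 0.396 μmol/L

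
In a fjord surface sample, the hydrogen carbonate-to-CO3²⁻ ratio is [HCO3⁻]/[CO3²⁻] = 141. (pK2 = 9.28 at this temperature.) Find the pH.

From K2 = [H⁺][CO3²⁻]/[HCO3⁻]:  pH = pK2 − log₁₀([HCO3⁻]/[CO3²⁻])
log₁₀(141) = +2.149
pH = 9.28 − (+2.149) = 7.13

pH = 7.13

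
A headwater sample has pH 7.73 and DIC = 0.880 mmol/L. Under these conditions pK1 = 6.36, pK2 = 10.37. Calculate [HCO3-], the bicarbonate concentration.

[HCO3⁻] = 0.842 mmol/L

α₁ = 1 / (1 + [H⁺]/K1 + K2/[H⁺]) = 1 / (1 + 10^-1.37 + 10^-2.64)
   = 1 / (1 + 0.042658 + 0.0022909) = 1/1.0449 = 0.9570
[HCO3⁻] = α₁ × DIC = 0.9570 × 0.880 = 0.842 mmol/L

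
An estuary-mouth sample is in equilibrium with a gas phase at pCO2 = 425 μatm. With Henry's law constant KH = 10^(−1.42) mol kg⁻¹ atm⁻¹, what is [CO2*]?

KH = 10^(−1.42) = 3.802×10^-2 mol kg⁻¹ atm⁻¹
[CO2*] = KH · pCO2 = 3.802×10^-2 × 425×10^-6 atm = 1.62×10^-5 mol/kg

[CO2*] = 16.2 μmol/kg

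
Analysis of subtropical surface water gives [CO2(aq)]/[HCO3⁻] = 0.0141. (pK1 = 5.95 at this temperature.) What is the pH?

pH = 7.80

From K1 = [H⁺][HCO3⁻]/[CO2(aq)]:  pH = pK1 − log₁₀([CO2(aq)]/[HCO3⁻])
log₁₀(0.0141) = -1.851
pH = 5.95 − (-1.851) = 7.80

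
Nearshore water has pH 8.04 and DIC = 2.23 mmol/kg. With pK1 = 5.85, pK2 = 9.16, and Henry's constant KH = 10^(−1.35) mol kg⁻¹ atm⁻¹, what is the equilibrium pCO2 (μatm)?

α₀ = 1 / (1 + K1/[H⁺] + K1K2/[H⁺]²) = 1 / (1 + 10^+2.19 + 10^+1.07)
   = 1 / (1 + 154.88 + 11.749) = 1/167.63 = 0.005965
[CO2*] = α₀ × DIC = 0.005965 × 2.23 = 0.01330 mmol/kg = 13.30 μmol/kg
pCO2 = [CO2*]/KH = 1.330×10^-5 / 4.467×10^-2 = 298 μatm

pCO2 = 298 μatm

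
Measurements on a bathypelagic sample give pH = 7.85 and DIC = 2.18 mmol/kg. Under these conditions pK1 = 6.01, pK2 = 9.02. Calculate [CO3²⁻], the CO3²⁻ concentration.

[CO3²⁻] = 0.136 mmol/kg

α₂ = 1 / (1 + [H⁺]/K2 + [H⁺]²/(K1K2)) = 1 / (1 + 10^+1.17 + 10^-0.67)
   = 1 / (1 + 14.791 + 0.21380) = 1/16.005 = 0.06248
[CO3²⁻] = α₂ × DIC = 0.06248 × 2.18 = 0.136 mmol/kg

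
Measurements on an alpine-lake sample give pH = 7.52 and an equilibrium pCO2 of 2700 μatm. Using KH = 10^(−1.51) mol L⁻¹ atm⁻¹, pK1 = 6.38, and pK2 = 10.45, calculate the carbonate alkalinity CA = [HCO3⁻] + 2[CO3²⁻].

[CO2*] = KH · pCO2 = 10^(−1.51) × 2700×10^-6 = 8.344×10^-5 mol/L
α₀ = 1/(1 + K1/[H⁺] + K1K2/[H⁺]²) = 1/(1 + 10^+1.14 + 10^-1.79) = 0.06748
DIC = [CO2*]/α₀ = 8.344×10^-5 / 0.06748 = 1.237 mmol/L
CA = (α₁ + 2α₂)·DIC = (0.9314 + 2×0.001094) × 1.237 = 1.15 mmol/L

CA = 1.15 mmol/L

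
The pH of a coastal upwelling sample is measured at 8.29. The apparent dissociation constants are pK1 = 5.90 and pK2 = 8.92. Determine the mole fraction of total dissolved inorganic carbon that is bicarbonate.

α₁ = 1 / (1 + [H⁺]/K1 + K2/[H⁺]) = 1 / (1 + 10^-2.39 + 10^-0.63)
   = 1 / (1 + 0.0040738 + 0.23442) = 1/1.2385 = 0.8074

α₁ = 0.807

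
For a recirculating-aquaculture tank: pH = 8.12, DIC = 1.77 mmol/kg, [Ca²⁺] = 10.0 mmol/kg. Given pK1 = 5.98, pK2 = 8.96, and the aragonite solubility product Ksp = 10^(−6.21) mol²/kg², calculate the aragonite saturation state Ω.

α₂ = 1 / (1 + [H⁺]/K2 + [H⁺]²/(K1K2)) = 1 / (1 + 10^+0.84 + 10^-1.30)
   = 1 / (1 + 6.9183 + 0.050119) = 1/7.9684 = 0.1255
[CO3²⁻] = α₂ × DIC = 0.1255 × 1.77 = 0.2221 mmol/kg
Ksp = 10^(−6.21) = 6.166×10^-7
Ω = [Ca²⁺][CO3²⁻]/Ksp = (10.0×10^-3)(2.221×10^-4) / 6.166×10^-7 = 3.60

Ω = 3.60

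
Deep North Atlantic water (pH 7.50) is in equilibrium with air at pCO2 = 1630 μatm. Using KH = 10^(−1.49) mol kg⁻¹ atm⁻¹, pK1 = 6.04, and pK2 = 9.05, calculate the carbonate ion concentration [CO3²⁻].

[CO2*] = KH · pCO2 = 10^(−1.49) × 1630×10^-6 = 5.275×10^-5 mol/kg
α₀ = 1/(1 + K1/[H⁺] + K1K2/[H⁺]²) = 1/(1 + 10^+1.46 + 10^-0.09) = 0.03262
DIC = [CO2*]/α₀ = 5.275×10^-5 / 0.03262 = 1.617 mmol/kg
[CO3²⁻] = α₂·DIC; α₂ = 0.02652, so [CO3²⁻] = 0.02652 × 1.617 = 0.0429 mmol/kg

[CO3²⁻] = 0.0429 mmol/kg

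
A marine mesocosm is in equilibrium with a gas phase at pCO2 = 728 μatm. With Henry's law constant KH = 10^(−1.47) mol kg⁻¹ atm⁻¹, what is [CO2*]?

[CO2*] = 24.7 μmol/kg

KH = 10^(−1.47) = 3.388×10^-2 mol kg⁻¹ atm⁻¹
[CO2*] = KH · pCO2 = 3.388×10^-2 × 728×10^-6 atm = 2.47×10^-5 mol/kg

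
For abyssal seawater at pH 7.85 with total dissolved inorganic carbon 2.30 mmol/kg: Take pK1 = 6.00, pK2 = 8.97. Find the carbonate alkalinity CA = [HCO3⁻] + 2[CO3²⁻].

CA = 2.43 mmol/kg

CA = [HCO3⁻] + 2[CO3²⁻] = (α₁ + 2α₂)·DIC
At pH 7.85: [H⁺]/K1 = 10^-1.85 = 0.014125, K2/[H⁺] = 10^-1.12 = 0.075858
α₁ = 1/(1 + 0.014125 + 0.075858) = 1/1.0900 = 0.9174; α₂ = α₁·K2/[H⁺] = 0.06960
α₁ + 2α₂ = 1.0566
CA = 1.0566 × 2.30 = 2.43 mmol/kg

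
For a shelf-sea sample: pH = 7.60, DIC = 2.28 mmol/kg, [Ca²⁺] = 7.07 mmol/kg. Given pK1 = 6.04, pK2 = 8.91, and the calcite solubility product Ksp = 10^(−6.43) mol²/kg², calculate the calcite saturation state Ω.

Ω = 1.97

α₂ = 1 / (1 + [H⁺]/K2 + [H⁺]²/(K1K2)) = 1 / (1 + 10^+1.31 + 10^-0.25)
   = 1 / (1 + 20.417 + 0.56234) = 1/21.980 = 0.04550
[CO3²⁻] = α₂ × DIC = 0.04550 × 2.28 = 0.1037 mmol/kg
Ksp = 10^(−6.43) = 3.715×10^-7
Ω = [Ca²⁺][CO3²⁻]/Ksp = (7.07×10^-3)(1.037×10^-4) / 3.715×10^-7 = 1.97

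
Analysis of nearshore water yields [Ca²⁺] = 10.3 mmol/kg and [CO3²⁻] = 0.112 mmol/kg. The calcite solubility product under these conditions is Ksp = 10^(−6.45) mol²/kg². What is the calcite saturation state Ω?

Ω = 3.25

Ksp = 10^(−6.45) = 3.548×10^-7
Ω = [Ca²⁺][CO3²⁻]/Ksp = (10.3×10^-3)(0.112×10^-3) / 3.548×10^-7 = 3.25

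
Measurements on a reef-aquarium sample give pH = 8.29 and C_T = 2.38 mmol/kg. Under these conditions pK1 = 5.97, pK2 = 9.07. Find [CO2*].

[CO2*] = 9.73 μmol/kg

α₀ = 1 / (1 + K1/[H⁺] + K1K2/[H⁺]²) = 1 / (1 + 10^+2.32 + 10^+1.54)
   = 1 / (1 + 208.93 + 34.674) = 1/244.60 = 0.004088
[CO2*] = α₀ × DIC = 0.004088 × 2.38 = 0.00973 mmol/kg = 9.73 μmol/kg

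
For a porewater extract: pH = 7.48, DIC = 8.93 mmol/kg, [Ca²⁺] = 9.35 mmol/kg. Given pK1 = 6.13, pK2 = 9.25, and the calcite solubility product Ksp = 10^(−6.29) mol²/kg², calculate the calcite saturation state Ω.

Ω = 2.60

α₂ = 1 / (1 + [H⁺]/K2 + [H⁺]²/(K1K2)) = 1 / (1 + 10^+1.77 + 10^+0.42)
   = 1 / (1 + 58.884 + 2.6303) = 1/62.515 = 0.01600
[CO3²⁻] = α₂ × DIC = 0.01600 × 8.93 = 0.1428 mmol/kg
Ksp = 10^(−6.29) = 5.129×10^-7
Ω = [Ca²⁺][CO3²⁻]/Ksp = (9.35×10^-3)(1.428×10^-4) / 5.129×10^-7 = 2.60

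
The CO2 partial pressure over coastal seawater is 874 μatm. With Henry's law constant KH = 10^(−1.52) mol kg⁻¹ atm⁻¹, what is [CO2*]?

KH = 10^(−1.52) = 3.020×10^-2 mol kg⁻¹ atm⁻¹
[CO2*] = KH · pCO2 = 3.020×10^-2 × 874×10^-6 atm = 2.64×10^-5 mol/kg

[CO2*] = 26.4 μmol/kg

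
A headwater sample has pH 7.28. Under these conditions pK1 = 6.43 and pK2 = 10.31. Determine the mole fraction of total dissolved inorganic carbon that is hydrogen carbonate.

α₁ = 0.876

α₁ = 1 / (1 + [H⁺]/K1 + K2/[H⁺]) = 1 / (1 + 10^-0.85 + 10^-3.03)
   = 1 / (1 + 0.14125 + 0.00093325) = 1/1.1422 = 0.8755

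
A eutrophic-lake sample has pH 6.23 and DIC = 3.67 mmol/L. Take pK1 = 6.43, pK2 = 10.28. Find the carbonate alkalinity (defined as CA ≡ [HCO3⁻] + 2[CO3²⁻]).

CA = 1.42 mmol/L

CA = [HCO3⁻] + 2[CO3²⁻] = (α₁ + 2α₂)·DIC
At pH 6.23: [H⁺]/K1 = 10^0.20 = 1.5849, K2/[H⁺] = 10^-4.05 = 8.9125×10^-5
α₁ = 1/(1 + 1.5849 + 8.9125×10^-5) = 1/2.5850 = 0.3868; α₂ = α₁·K2/[H⁺] = 3.448×10^-5
α₁ + 2α₂ = 0.3869
CA = 0.3869 × 3.67 = 1.42 mmol/L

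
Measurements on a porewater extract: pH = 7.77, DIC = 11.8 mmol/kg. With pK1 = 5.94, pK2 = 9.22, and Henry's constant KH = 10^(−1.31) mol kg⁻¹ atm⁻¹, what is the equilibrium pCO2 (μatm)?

α₀ = 1 / (1 + K1/[H⁺] + K1K2/[H⁺]²) = 1 / (1 + 10^+1.83 + 10^+0.38)
   = 1 / (1 + 67.608 + 2.3988) = 1/71.007 = 0.01408
[CO2*] = α₀ × DIC = 0.01408 × 11.8 = 0.1662 mmol/kg
pCO2 = [CO2*]/KH = 1.662×10^-4 / 4.898×10^-2 = 3390 μatm

pCO2 = 3390 μatm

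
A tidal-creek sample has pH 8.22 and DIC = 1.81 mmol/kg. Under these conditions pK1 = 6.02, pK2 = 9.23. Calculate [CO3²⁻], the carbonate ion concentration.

[CO3²⁻] = 0.160 mmol/kg

α₂ = 1 / (1 + [H⁺]/K2 + [H⁺]²/(K1K2)) = 1 / (1 + 10^+1.01 + 10^-1.19)
   = 1 / (1 + 10.233 + 0.064565) = 1/11.297 = 0.08852
[CO3²⁻] = α₂ × DIC = 0.08852 × 1.81 = 0.160 mmol/kg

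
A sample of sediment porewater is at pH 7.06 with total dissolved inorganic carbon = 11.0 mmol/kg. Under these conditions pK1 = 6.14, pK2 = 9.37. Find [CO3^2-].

[CO3²⁻] = 0.0479 mmol/kg

α₂ = 1 / (1 + [H⁺]/K2 + [H⁺]²/(K1K2)) = 1 / (1 + 10^+2.31 + 10^+1.39)
   = 1 / (1 + 204.17 + 24.547) = 1/229.72 = 0.004353
[CO3²⁻] = α₂ × DIC = 0.004353 × 11.0 = 0.0479 mmol/kg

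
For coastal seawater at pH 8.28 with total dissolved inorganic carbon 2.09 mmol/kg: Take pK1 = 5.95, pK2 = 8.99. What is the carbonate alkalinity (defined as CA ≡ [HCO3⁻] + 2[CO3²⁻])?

CA = [HCO3⁻] + 2[CO3²⁻] = (α₁ + 2α₂)·DIC
At pH 8.28: [H⁺]/K1 = 10^-2.33 = 0.0046774, K2/[H⁺] = 10^-0.71 = 0.19498
α₁ = 1/(1 + 0.0046774 + 0.19498) = 1/1.1997 = 0.8336; α₂ = α₁·K2/[H⁺] = 0.1625
α₁ + 2α₂ = 1.1586
CA = 1.1586 × 2.09 = 2.42 mmol/kg

CA = 2.42 mmol/kg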